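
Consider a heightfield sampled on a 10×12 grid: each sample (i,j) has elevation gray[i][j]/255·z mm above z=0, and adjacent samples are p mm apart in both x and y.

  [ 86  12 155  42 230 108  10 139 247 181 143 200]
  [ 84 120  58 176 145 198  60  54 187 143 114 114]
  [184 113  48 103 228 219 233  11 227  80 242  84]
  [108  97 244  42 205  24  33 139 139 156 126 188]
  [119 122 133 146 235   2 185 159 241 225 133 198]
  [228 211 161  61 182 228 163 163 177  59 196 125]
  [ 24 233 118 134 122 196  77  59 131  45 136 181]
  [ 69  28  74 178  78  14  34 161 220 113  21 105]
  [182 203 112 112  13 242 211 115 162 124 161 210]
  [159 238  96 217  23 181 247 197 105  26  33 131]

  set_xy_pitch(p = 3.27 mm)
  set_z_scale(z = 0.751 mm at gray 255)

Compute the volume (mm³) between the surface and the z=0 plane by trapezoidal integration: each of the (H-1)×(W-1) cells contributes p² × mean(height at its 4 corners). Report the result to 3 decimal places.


height_mm = gray/255 × 0.751; cell vol = 3.27² × mean(4 corners)
unit = 3.27² × 0.751 / (4×255) = 0.00787291 mm³ per gray-sum
row 0: Σ corner-gray over 11 cells = 5528  → 43.5214
row 1: Σ corner-gray over 11 cells = 5984  → 47.1115
row 2: Σ corner-gray over 11 cells = 5982  → 47.0957
row 3: Σ corner-gray over 11 cells = 6185  → 48.6939
row 4: Σ corner-gray over 11 cells = 7034  → 55.3780
row 5: Σ corner-gray over 11 cells = 6262  → 49.3002
row 6: Σ corner-gray over 11 cells = 4723  → 37.1838
row 7: Σ corner-gray over 11 cells = 5318  → 41.8681
row 8: Σ corner-gray over 11 cells = 6318  → 49.7410
Σ rows: total corner-gray = 53334  → 419.8938 mm³

419.894


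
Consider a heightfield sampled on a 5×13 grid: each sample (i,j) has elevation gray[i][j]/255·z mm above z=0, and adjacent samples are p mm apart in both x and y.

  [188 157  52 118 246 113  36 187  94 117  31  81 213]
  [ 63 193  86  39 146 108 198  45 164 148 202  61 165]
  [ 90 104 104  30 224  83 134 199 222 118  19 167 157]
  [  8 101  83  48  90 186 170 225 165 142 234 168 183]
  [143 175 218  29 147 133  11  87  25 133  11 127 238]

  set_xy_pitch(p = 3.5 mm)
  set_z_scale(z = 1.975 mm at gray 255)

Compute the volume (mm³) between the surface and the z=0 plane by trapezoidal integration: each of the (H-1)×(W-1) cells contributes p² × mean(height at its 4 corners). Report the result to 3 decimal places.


578.610

height_mm = gray/255 × 1.975; cell vol = 3.5² × mean(4 corners)
unit = 3.5² × 1.975 / (4×255) = 0.0237194 mm³ per gray-sum
row 0: Σ corner-gray over 12 cells = 5873  → 139.3038
row 1: Σ corner-gray over 12 cells = 6063  → 143.8105
row 2: Σ corner-gray over 12 cells = 6470  → 153.4643
row 3: Σ corner-gray over 12 cells = 5988  → 142.0315
Σ rows: total corner-gray = 24394  → 578.6101 mm³


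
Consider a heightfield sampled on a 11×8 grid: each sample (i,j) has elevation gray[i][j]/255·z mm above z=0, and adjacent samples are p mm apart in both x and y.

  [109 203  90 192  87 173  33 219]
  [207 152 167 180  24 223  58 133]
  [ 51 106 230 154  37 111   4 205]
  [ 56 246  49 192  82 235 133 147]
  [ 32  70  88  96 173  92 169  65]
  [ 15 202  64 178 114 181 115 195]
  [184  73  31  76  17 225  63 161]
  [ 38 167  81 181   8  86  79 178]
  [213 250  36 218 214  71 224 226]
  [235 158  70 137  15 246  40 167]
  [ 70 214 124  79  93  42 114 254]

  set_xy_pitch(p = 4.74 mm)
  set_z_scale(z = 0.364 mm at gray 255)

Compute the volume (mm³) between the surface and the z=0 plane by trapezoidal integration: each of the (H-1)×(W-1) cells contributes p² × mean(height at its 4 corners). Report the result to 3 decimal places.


283.190

height_mm = gray/255 × 0.364; cell vol = 4.74² × mean(4 corners)
unit = 4.74² × 0.364 / (4×255) = 0.00801785 mm³ per gray-sum
row 0: Σ corner-gray over 7 cells = 3832  → 30.7244
row 1: Σ corner-gray over 7 cells = 3488  → 27.9663
row 2: Σ corner-gray over 7 cells = 3617  → 29.0006
row 3: Σ corner-gray over 7 cells = 3550  → 28.4634
row 4: Σ corner-gray over 7 cells = 3391  → 27.1885
row 5: Σ corner-gray over 7 cells = 3233  → 25.9217
row 6: Σ corner-gray over 7 cells = 2735  → 21.9288
row 7: Σ corner-gray over 7 cells = 3885  → 31.1493
row 8: Σ corner-gray over 7 cells = 4199  → 33.6669
row 9: Σ corner-gray over 7 cells = 3390  → 27.1805
Σ rows: total corner-gray = 35320  → 283.1904 mm³


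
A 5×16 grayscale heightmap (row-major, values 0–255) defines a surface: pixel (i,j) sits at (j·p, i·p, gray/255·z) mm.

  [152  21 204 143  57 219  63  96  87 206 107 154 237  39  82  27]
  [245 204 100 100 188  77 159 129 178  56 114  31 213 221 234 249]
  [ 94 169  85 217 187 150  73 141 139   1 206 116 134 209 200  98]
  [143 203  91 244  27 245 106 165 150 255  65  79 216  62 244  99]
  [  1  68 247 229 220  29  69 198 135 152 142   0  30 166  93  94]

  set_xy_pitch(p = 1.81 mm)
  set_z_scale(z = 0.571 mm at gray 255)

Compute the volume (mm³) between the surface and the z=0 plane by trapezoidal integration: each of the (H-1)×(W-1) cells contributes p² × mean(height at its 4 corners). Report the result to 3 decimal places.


height_mm = gray/255 × 0.571; cell vol = 1.81² × mean(4 corners)
unit = 1.81² × 0.571 / (4×255) = 0.00183397 mm³ per gray-sum
row 0: Σ corner-gray over 15 cells = 8111  → 14.8754
row 1: Σ corner-gray over 15 cells = 8748  → 16.0436
row 2: Σ corner-gray over 15 cells = 8792  → 16.1243
row 3: Σ corner-gray over 15 cells = 8197  → 15.0331
Σ rows: total corner-gray = 33848  → 62.0763 mm³

62.076


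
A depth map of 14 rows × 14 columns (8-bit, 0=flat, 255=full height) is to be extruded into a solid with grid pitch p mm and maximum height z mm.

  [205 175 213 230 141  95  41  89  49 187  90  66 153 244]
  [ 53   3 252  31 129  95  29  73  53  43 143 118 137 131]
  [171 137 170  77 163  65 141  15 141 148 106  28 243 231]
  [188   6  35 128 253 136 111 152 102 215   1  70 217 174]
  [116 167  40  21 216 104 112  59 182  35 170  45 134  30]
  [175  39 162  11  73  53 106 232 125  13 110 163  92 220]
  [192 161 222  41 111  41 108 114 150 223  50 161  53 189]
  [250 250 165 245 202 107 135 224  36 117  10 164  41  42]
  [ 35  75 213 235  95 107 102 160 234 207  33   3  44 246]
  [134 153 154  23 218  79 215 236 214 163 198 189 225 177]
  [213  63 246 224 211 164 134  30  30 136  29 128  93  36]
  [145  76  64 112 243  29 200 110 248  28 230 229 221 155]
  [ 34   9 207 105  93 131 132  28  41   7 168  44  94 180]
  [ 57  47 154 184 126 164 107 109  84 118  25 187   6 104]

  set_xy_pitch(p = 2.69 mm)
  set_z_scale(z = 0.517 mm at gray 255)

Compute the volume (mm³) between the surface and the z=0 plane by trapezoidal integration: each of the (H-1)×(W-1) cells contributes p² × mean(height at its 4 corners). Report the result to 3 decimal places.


height_mm = gray/255 × 0.517; cell vol = 2.69² × mean(4 corners)
unit = 2.69² × 0.517 / (4×255) = 0.00366771 mm³ per gray-sum
row 0: Σ corner-gray over 13 cells = 5903  → 21.6505
row 1: Σ corner-gray over 13 cells = 5666  → 20.7812
row 2: Σ corner-gray over 13 cells = 6484  → 23.7814
row 3: Σ corner-gray over 13 cells = 5930  → 21.7495
row 4: Σ corner-gray over 13 cells = 5469  → 20.0587
row 5: Σ corner-gray over 13 cells = 6004  → 22.0209
row 6: Σ corner-gray over 13 cells = 6935  → 25.4356
row 7: Σ corner-gray over 13 cells = 6981  → 25.6043
row 8: Σ corner-gray over 13 cells = 7742  → 28.3954
row 9: Σ corner-gray over 13 cells = 7670  → 28.1313
row 10: Σ corner-gray over 13 cells = 7105  → 26.0591
row 11: Σ corner-gray over 13 cells = 6212  → 22.7838
row 12: Σ corner-gray over 13 cells = 5115  → 18.7603
Σ rows: total corner-gray = 83216  → 305.2121 mm³

305.212


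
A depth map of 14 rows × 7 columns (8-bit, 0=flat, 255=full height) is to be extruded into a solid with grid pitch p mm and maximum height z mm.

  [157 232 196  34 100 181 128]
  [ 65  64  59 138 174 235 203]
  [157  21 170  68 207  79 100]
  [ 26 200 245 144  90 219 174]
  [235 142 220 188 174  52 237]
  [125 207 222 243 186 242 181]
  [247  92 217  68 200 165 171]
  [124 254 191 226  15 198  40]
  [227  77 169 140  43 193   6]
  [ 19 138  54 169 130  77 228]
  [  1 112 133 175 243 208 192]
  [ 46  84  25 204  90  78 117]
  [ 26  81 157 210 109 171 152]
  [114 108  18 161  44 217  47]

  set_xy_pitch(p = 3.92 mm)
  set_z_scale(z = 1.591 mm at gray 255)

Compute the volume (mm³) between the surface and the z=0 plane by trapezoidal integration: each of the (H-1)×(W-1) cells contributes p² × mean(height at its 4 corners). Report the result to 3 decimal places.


height_mm = gray/255 × 1.591; cell vol = 3.92² × mean(4 corners)
unit = 3.92² × 1.591 / (4×255) = 0.0239686 mm³ per gray-sum
row 0: Σ corner-gray over 6 cells = 3379  → 80.9898
row 1: Σ corner-gray over 6 cells = 2955  → 70.8271
row 2: Σ corner-gray over 6 cells = 3343  → 80.1269
row 3: Σ corner-gray over 6 cells = 4020  → 96.3537
row 4: Σ corner-gray over 6 cells = 4530  → 108.5776
row 5: Σ corner-gray over 6 cells = 4408  → 105.6535
row 6: Σ corner-gray over 6 cells = 3834  → 91.8955
row 7: Σ corner-gray over 6 cells = 3409  → 81.7089
row 8: Σ corner-gray over 6 cells = 2860  → 68.5501
row 9: Σ corner-gray over 6 cells = 3318  → 79.5277
row 10: Σ corner-gray over 6 cells = 3060  → 73.3438
row 11: Σ corner-gray over 6 cells = 2759  → 66.1293
row 12: Σ corner-gray over 6 cells = 2891  → 69.2931
Σ rows: total corner-gray = 44766  → 1072.9770 mm³

1072.977


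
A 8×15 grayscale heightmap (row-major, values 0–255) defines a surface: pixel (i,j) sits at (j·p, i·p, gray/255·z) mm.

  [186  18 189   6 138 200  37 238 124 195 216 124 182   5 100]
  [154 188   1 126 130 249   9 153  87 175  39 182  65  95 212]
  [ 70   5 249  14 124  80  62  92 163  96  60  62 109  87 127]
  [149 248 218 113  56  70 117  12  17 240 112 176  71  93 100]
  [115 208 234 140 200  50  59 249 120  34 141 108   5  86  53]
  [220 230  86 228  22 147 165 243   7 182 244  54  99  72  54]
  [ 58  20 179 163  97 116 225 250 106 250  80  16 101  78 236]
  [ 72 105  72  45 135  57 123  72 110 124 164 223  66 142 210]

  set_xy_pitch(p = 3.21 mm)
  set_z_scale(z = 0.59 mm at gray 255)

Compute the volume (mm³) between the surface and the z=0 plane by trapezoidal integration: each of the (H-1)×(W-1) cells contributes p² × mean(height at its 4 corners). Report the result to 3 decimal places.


height_mm = gray/255 × 0.59; cell vol = 3.21² × mean(4 corners)
unit = 3.21² × 0.59 / (4×255) = 0.00596021 mm³ per gray-sum
row 0: Σ corner-gray over 14 cells = 6994  → 41.6857
row 1: Σ corner-gray over 14 cells = 5967  → 35.5646
row 2: Σ corner-gray over 14 cells = 5938  → 35.3918
row 3: Σ corner-gray over 14 cells = 6771  → 40.3566
row 4: Σ corner-gray over 14 cells = 7268  → 43.3188
row 5: Σ corner-gray over 14 cells = 7488  → 44.6301
row 6: Σ corner-gray over 14 cells = 6814  → 40.6129
Σ rows: total corner-gray = 47240  → 281.5605 mm³

281.561


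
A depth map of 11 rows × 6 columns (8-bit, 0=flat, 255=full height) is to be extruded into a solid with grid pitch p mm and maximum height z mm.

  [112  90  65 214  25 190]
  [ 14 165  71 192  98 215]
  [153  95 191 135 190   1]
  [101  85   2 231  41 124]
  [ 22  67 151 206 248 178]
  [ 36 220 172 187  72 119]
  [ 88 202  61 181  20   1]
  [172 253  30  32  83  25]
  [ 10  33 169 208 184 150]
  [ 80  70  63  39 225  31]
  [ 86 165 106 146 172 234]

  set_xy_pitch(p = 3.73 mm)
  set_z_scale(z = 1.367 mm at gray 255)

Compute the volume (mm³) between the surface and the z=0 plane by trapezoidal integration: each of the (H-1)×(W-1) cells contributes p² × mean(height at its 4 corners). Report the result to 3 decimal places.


height_mm = gray/255 × 1.367; cell vol = 3.73² × mean(4 corners)
unit = 3.73² × 1.367 / (4×255) = 0.018646 mm³ per gray-sum
row 0: Σ corner-gray over 5 cells = 2371  → 44.2097
row 1: Σ corner-gray over 5 cells = 2657  → 49.5425
row 2: Σ corner-gray over 5 cells = 2319  → 43.2401
row 3: Σ corner-gray over 5 cells = 2487  → 46.3726
row 4: Σ corner-gray over 5 cells = 3001  → 55.9567
row 5: Σ corner-gray over 5 cells = 2474  → 46.1302
row 6: Σ corner-gray over 5 cells = 2010  → 37.4785
row 7: Σ corner-gray over 5 cells = 2341  → 43.6503
row 8: Σ corner-gray over 5 cells = 2253  → 42.0095
row 9: Σ corner-gray over 5 cells = 2403  → 44.8064
Σ rows: total corner-gray = 24316  → 453.3965 mm³

453.396


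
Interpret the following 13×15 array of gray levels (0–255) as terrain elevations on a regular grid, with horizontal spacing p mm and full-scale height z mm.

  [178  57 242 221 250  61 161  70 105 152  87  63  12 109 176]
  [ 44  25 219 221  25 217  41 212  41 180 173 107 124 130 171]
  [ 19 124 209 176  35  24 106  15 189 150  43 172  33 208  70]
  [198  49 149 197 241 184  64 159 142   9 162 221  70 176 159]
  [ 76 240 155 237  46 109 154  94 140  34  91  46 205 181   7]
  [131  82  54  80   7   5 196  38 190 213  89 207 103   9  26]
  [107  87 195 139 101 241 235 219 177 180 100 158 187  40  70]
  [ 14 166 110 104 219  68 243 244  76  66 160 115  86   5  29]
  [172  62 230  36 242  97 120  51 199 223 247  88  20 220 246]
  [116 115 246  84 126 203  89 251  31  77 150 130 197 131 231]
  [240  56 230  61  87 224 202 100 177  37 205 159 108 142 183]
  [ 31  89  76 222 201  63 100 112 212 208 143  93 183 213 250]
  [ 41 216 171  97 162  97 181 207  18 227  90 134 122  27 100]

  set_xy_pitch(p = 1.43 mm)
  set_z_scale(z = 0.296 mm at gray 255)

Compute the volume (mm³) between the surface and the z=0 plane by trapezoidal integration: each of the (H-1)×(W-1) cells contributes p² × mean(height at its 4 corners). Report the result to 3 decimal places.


52.706

height_mm = gray/255 × 0.296; cell vol = 1.43² × mean(4 corners)
unit = 1.43² × 0.296 / (4×255) = 0.000593422 mm³ per gray-sum
row 0: Σ corner-gray over 14 cells = 7179  → 4.2602
row 1: Σ corner-gray over 14 cells = 6702  → 3.9771
row 2: Σ corner-gray over 14 cells = 7060  → 4.1896
row 3: Σ corner-gray over 14 cells = 7550  → 4.4803
row 4: Σ corner-gray over 14 cells = 6250  → 3.7089
row 5: Σ corner-gray over 14 cells = 6998  → 4.1528
row 6: Σ corner-gray over 14 cells = 7662  → 4.5468
row 7: Σ corner-gray over 14 cells = 7455  → 4.4240
row 8: Σ corner-gray over 14 cells = 8095  → 4.8038
row 9: Σ corner-gray over 14 cells = 8006  → 4.7509
row 10: Σ corner-gray over 14 cells = 8110  → 4.8127
row 11: Σ corner-gray over 14 cells = 7750  → 4.5990
Σ rows: total corner-gray = 88817  → 52.7060 mm³


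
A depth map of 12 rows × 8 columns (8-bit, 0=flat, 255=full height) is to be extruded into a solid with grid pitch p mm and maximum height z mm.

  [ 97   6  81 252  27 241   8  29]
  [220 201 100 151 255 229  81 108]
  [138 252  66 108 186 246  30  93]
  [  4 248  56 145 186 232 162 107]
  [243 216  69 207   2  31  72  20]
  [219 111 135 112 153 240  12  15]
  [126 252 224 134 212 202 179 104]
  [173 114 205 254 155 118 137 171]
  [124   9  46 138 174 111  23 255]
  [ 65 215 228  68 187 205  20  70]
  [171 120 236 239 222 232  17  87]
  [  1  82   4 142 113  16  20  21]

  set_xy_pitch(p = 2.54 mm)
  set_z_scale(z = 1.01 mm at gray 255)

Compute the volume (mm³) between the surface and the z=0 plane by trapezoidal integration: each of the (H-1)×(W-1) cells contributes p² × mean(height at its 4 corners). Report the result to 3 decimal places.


274.942

height_mm = gray/255 × 1.01; cell vol = 2.54² × mean(4 corners)
unit = 2.54² × 1.01 / (4×255) = 0.00638835 mm³ per gray-sum
row 0: Σ corner-gray over 7 cells = 3718  → 23.7519
row 1: Σ corner-gray over 7 cells = 4369  → 27.9107
row 2: Σ corner-gray over 7 cells = 4176  → 26.6777
row 3: Σ corner-gray over 7 cells = 3626  → 23.1642
row 4: Σ corner-gray over 7 cells = 3217  → 20.5513
row 5: Σ corner-gray over 7 cells = 4396  → 28.0832
row 6: Σ corner-gray over 7 cells = 4946  → 31.5968
row 7: Σ corner-gray over 7 cells = 3691  → 23.5794
row 8: Σ corner-gray over 7 cells = 3362  → 21.4776
row 9: Σ corner-gray over 7 cells = 4371  → 27.9235
row 10: Σ corner-gray over 7 cells = 3166  → 20.2255
Σ rows: total corner-gray = 43038  → 274.9418 mm³


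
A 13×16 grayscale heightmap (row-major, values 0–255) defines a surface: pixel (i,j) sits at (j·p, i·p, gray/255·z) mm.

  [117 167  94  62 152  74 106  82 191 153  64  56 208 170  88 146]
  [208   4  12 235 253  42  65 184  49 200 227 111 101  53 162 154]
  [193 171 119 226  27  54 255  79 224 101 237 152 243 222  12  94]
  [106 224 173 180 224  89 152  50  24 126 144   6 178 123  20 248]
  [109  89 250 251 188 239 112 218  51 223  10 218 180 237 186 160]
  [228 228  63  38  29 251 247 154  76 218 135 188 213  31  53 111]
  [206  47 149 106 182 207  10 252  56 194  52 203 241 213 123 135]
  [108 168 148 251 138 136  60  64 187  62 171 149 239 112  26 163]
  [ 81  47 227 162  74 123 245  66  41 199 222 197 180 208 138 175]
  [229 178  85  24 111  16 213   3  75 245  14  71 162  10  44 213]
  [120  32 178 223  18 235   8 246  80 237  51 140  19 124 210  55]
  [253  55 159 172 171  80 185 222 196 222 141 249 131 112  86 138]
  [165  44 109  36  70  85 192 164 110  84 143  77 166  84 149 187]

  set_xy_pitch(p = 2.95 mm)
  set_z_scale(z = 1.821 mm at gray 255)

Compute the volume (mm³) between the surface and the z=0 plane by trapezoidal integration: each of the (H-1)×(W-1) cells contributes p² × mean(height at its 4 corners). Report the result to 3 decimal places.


height_mm = gray/255 × 1.821; cell vol = 2.95² × mean(4 corners)
unit = 2.95² × 1.821 / (4×255) = 0.0155365 mm³ per gray-sum
row 0: Σ corner-gray over 15 cells = 7355  → 114.2711
row 1: Σ corner-gray over 15 cells = 8289  → 128.7822
row 2: Σ corner-gray over 15 cells = 8311  → 129.1240
row 3: Σ corner-gray over 15 cells = 8953  → 139.0985
row 4: Σ corner-gray over 15 cells = 9360  → 145.4218
row 5: Σ corner-gray over 15 cells = 8598  → 133.5830
row 6: Σ corner-gray over 15 cells = 8504  → 132.1226
row 7: Σ corner-gray over 15 cells = 8607  → 133.7228
row 8: Σ corner-gray over 15 cells = 7458  → 115.8714
row 9: Σ corner-gray over 15 cells = 6721  → 104.4210
row 10: Σ corner-gray over 15 cells = 8530  → 132.5265
row 11: Σ corner-gray over 15 cells = 8131  → 126.3275
Σ rows: total corner-gray = 98817  → 1535.2725 mm³

1535.273


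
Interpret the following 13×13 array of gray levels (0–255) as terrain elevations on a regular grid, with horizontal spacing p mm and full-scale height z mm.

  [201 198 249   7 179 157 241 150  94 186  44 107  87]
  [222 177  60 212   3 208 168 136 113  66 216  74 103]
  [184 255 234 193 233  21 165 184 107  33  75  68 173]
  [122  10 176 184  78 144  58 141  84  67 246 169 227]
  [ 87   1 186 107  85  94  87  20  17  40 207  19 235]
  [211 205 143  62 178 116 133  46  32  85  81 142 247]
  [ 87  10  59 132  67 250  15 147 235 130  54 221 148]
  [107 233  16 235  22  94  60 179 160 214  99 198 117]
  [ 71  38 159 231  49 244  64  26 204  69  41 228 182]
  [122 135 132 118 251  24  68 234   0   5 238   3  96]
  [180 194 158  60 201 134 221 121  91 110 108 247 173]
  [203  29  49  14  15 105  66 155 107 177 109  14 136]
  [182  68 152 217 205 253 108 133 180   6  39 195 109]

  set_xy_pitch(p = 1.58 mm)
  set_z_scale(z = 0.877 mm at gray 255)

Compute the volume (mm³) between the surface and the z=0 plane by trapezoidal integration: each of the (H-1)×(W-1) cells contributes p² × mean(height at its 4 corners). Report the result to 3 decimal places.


height_mm = gray/255 × 0.877; cell vol = 1.58² × mean(4 corners)
unit = 1.58² × 0.877 / (4×255) = 0.00214641 mm³ per gray-sum
row 0: Σ corner-gray over 12 cells = 6703  → 14.3874
row 1: Σ corner-gray over 12 cells = 6684  → 14.3466
row 2: Σ corner-gray over 12 cells = 6556  → 14.0719
row 3: Σ corner-gray over 12 cells = 5111  → 10.9703
row 4: Σ corner-gray over 12 cells = 4952  → 10.6290
row 5: Σ corner-gray over 12 cells = 5779  → 12.4041
row 6: Σ corner-gray over 12 cells = 6119  → 13.1339
row 7: Σ corner-gray over 12 cells = 6203  → 13.3142
row 8: Σ corner-gray over 12 cells = 5593  → 12.0049
row 9: Σ corner-gray over 12 cells = 6277  → 13.4730
row 10: Σ corner-gray over 12 cells = 5662  → 12.1530
row 11: Σ corner-gray over 12 cells = 5422  → 11.6379
Σ rows: total corner-gray = 71061  → 152.5264 mm³

152.526


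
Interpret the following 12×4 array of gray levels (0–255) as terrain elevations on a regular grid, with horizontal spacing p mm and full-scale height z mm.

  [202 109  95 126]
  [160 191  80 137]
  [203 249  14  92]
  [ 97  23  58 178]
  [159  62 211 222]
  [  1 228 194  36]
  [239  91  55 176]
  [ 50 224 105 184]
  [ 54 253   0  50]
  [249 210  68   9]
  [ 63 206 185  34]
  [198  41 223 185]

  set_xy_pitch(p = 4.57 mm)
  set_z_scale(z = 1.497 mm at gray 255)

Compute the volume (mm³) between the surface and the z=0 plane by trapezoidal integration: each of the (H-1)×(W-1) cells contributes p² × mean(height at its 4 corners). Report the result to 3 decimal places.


height_mm = gray/255 × 1.497; cell vol = 4.57² × mean(4 corners)
unit = 4.57² × 1.497 / (4×255) = 0.0306517 mm³ per gray-sum
row 0: Σ corner-gray over 3 cells = 1575  → 48.2764
row 1: Σ corner-gray over 3 cells = 1660  → 50.8818
row 2: Σ corner-gray over 3 cells = 1258  → 38.5598
row 3: Σ corner-gray over 3 cells = 1364  → 41.8089
row 4: Σ corner-gray over 3 cells = 1808  → 55.4182
row 5: Σ corner-gray over 3 cells = 1588  → 48.6748
row 6: Σ corner-gray over 3 cells = 1599  → 49.0120
row 7: Σ corner-gray over 3 cells = 1502  → 46.0388
row 8: Σ corner-gray over 3 cells = 1424  → 43.6480
row 9: Σ corner-gray over 3 cells = 1693  → 51.8933
row 10: Σ corner-gray over 3 cells = 1790  → 54.8665
Σ rows: total corner-gray = 17261  → 529.0783 mm³

529.078


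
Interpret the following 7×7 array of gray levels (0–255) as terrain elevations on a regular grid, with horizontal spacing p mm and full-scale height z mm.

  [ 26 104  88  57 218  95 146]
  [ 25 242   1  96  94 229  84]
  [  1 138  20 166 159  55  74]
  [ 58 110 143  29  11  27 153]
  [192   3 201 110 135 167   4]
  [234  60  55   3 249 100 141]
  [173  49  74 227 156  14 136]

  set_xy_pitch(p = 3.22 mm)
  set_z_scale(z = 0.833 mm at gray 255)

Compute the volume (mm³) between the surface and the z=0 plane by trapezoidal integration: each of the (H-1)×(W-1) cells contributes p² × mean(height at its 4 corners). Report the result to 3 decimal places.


126.920

height_mm = gray/255 × 0.833; cell vol = 3.22² × mean(4 corners)
unit = 3.22² × 0.833 / (4×255) = 0.00846753 mm³ per gray-sum
row 0: Σ corner-gray over 6 cells = 2729  → 23.1079
row 1: Σ corner-gray over 6 cells = 2584  → 21.8801
row 2: Σ corner-gray over 6 cells = 2002  → 16.9520
row 3: Σ corner-gray over 6 cells = 2279  → 19.2975
row 4: Σ corner-gray over 6 cells = 2737  → 23.1756
row 5: Σ corner-gray over 6 cells = 2658  → 22.5067
Σ rows: total corner-gray = 14989  → 126.9198 mm³


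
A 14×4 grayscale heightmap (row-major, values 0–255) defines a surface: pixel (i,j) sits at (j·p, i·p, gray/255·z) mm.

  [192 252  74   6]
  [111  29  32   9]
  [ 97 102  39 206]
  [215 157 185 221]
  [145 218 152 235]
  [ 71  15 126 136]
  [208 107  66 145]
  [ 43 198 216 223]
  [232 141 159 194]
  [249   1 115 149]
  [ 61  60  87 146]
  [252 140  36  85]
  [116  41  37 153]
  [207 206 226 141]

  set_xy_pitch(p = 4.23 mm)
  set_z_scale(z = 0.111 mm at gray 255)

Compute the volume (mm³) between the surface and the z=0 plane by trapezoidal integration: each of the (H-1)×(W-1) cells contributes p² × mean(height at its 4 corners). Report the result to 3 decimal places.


height_mm = gray/255 × 0.111; cell vol = 4.23² × mean(4 corners)
unit = 4.23² × 0.111 / (4×255) = 0.00194717 mm³ per gray-sum
row 0: Σ corner-gray over 3 cells = 1092  → 2.1263
row 1: Σ corner-gray over 3 cells = 827  → 1.6103
row 2: Σ corner-gray over 3 cells = 1705  → 3.3199
row 3: Σ corner-gray over 3 cells = 2240  → 4.3617
row 4: Σ corner-gray over 3 cells = 1609  → 3.1330
row 5: Σ corner-gray over 3 cells = 1188  → 2.3132
row 6: Σ corner-gray over 3 cells = 1793  → 3.4913
row 7: Σ corner-gray over 3 cells = 2120  → 4.1280
row 8: Σ corner-gray over 3 cells = 1656  → 3.2245
row 9: Σ corner-gray over 3 cells = 1131  → 2.2022
row 10: Σ corner-gray over 3 cells = 1190  → 2.3171
row 11: Σ corner-gray over 3 cells = 1114  → 2.1691
row 12: Σ corner-gray over 3 cells = 1637  → 3.1875
Σ rows: total corner-gray = 19302  → 37.5842 mm³

37.584


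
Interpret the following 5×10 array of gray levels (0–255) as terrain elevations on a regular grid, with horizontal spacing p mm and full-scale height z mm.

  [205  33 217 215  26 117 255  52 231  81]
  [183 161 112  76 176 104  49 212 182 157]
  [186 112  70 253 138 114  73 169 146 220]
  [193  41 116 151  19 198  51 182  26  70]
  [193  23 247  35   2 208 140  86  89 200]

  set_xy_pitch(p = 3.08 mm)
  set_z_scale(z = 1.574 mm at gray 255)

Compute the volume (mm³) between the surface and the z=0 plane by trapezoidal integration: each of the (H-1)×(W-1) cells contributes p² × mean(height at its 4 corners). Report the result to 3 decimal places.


height_mm = gray/255 × 1.574; cell vol = 3.08² × mean(4 corners)
unit = 3.08² × 1.574 / (4×255) = 0.0146388 mm³ per gray-sum
row 0: Σ corner-gray over 9 cells = 5062  → 74.1017
row 1: Σ corner-gray over 9 cells = 5040  → 73.7796
row 2: Σ corner-gray over 9 cells = 4387  → 64.2205
row 3: Σ corner-gray over 9 cells = 3884  → 56.8572
Σ rows: total corner-gray = 18373  → 268.9590 mm³

268.959


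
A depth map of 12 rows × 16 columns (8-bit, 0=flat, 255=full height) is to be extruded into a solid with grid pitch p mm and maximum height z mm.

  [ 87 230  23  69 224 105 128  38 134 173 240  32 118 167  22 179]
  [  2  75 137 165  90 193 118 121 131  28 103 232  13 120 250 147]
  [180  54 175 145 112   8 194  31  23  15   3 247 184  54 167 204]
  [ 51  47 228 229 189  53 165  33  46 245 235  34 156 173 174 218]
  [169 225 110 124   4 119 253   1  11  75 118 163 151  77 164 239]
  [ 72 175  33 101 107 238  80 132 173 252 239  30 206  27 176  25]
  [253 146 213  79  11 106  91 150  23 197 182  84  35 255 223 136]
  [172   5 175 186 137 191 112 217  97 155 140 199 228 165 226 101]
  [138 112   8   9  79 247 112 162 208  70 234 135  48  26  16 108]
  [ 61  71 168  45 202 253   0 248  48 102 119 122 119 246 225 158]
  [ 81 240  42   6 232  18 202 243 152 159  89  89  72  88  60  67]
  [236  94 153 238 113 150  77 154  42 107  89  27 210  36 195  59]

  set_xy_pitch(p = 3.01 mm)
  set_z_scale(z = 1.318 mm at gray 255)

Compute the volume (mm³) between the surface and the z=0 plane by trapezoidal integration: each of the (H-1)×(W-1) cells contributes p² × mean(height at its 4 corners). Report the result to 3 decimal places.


height_mm = gray/255 × 1.318; cell vol = 3.01² × mean(4 corners)
unit = 3.01² × 1.318 / (4×255) = 0.0117071 mm³ per gray-sum
row 0: Σ corner-gray over 15 cells = 7373  → 86.3162
row 1: Σ corner-gray over 15 cells = 6909  → 80.8841
row 2: Σ corner-gray over 15 cells = 7491  → 87.6977
row 3: Σ corner-gray over 15 cells = 7881  → 92.2634
row 4: Σ corner-gray over 15 cells = 7633  → 89.3601
row 5: Σ corner-gray over 15 cells = 8014  → 93.8205
row 6: Σ corner-gray over 15 cells = 8718  → 102.0622
row 7: Σ corner-gray over 15 cells = 7917  → 92.6849
row 8: Σ corner-gray over 15 cells = 7333  → 85.8479
row 9: Σ corner-gray over 15 cells = 7687  → 89.9923
row 10: Σ corner-gray over 15 cells = 7197  → 84.2558
Σ rows: total corner-gray = 84153  → 985.1851 mm³

985.185


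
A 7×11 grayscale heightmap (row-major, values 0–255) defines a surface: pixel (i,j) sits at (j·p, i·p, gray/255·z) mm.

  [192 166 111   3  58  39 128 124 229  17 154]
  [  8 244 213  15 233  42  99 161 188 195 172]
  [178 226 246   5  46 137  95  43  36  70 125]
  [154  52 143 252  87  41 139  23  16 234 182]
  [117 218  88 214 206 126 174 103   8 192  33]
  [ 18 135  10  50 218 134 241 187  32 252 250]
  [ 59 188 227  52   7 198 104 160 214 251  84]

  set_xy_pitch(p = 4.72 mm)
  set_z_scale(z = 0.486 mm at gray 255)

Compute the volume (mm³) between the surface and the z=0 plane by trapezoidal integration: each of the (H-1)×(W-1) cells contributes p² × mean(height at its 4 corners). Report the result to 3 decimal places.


328.970

height_mm = gray/255 × 0.486; cell vol = 4.72² × mean(4 corners)
unit = 4.72² × 0.486 / (4×255) = 0.010615 mm³ per gray-sum
row 0: Σ corner-gray over 10 cells = 5056  → 53.6695
row 1: Σ corner-gray over 10 cells = 5071  → 53.8287
row 2: Σ corner-gray over 10 cells = 4421  → 46.9289
row 3: Σ corner-gray over 10 cells = 5118  → 54.3276
row 4: Σ corner-gray over 10 cells = 5594  → 59.3803
row 5: Σ corner-gray over 10 cells = 5731  → 60.8346
Σ rows: total corner-gray = 30991  → 328.9695 mm³


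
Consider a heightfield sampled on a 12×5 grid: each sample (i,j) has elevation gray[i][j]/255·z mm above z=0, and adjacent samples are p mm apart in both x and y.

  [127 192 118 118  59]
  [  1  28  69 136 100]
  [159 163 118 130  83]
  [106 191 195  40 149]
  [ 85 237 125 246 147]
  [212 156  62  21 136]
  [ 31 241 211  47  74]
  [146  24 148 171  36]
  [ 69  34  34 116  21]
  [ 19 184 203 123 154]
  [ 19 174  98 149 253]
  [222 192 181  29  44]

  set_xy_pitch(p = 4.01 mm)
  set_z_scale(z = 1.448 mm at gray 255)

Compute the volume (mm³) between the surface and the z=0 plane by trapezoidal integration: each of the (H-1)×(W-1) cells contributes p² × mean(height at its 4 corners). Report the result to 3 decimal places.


493.255

height_mm = gray/255 × 1.448; cell vol = 4.01² × mean(4 corners)
unit = 4.01² × 1.448 / (4×255) = 0.0228274 mm³ per gray-sum
row 0: Σ corner-gray over 4 cells = 1609  → 36.7293
row 1: Σ corner-gray over 4 cells = 1631  → 37.2315
row 2: Σ corner-gray over 4 cells = 2171  → 49.5584
row 3: Σ corner-gray over 4 cells = 2555  → 58.3241
row 4: Σ corner-gray over 4 cells = 2274  → 51.9096
row 5: Σ corner-gray over 4 cells = 1929  → 44.0341
row 6: Σ corner-gray over 4 cells = 1971  → 44.9929
row 7: Σ corner-gray over 4 cells = 1326  → 30.2692
row 8: Σ corner-gray over 4 cells = 1651  → 37.6881
row 9: Σ corner-gray over 4 cells = 2307  → 52.6629
row 10: Σ corner-gray over 4 cells = 2184  → 49.8551
Σ rows: total corner-gray = 21608  → 493.2552 mm³


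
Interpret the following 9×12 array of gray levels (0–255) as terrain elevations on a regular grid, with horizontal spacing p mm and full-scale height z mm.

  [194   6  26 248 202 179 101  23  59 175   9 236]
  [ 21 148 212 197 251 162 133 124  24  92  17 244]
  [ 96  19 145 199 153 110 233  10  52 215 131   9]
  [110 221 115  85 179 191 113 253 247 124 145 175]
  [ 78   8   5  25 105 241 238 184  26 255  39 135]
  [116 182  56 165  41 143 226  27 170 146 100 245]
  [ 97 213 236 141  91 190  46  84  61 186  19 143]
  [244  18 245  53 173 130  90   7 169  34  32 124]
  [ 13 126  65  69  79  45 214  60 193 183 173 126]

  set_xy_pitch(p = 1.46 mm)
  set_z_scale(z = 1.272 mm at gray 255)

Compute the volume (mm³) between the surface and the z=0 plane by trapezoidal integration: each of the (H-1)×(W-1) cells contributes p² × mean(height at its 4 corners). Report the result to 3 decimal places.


117.794

height_mm = gray/255 × 1.272; cell vol = 1.46² × mean(4 corners)
unit = 1.46² × 1.272 / (4×255) = 0.00265823 mm³ per gray-sum
row 0: Σ corner-gray over 11 cells = 5471  → 14.5432
row 1: Σ corner-gray over 11 cells = 5624  → 14.9499
row 2: Σ corner-gray over 11 cells = 6270  → 16.6671
row 3: Σ corner-gray over 11 cells = 6096  → 16.2046
row 4: Σ corner-gray over 11 cells = 5338  → 14.1896
row 5: Σ corner-gray over 11 cells = 5647  → 15.0110
row 6: Σ corner-gray over 11 cells = 5044  → 13.4081
row 7: Σ corner-gray over 11 cells = 4823  → 12.8206
Σ rows: total corner-gray = 44313  → 117.7942 mm³


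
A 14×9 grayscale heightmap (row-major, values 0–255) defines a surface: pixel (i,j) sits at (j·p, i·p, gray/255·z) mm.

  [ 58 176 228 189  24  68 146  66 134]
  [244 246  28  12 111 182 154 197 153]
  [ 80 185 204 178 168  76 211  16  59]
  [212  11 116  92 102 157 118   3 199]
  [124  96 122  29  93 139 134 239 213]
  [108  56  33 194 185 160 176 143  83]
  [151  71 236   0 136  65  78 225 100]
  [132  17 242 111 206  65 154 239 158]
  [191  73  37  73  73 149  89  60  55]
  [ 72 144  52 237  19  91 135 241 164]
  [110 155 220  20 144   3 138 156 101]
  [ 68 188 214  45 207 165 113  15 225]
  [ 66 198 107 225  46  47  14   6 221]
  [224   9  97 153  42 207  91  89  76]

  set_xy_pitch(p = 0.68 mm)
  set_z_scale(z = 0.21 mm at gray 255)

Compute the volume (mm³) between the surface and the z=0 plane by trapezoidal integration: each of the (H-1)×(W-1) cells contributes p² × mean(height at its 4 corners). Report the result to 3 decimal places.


height_mm = gray/255 × 0.21; cell vol = 0.68² × mean(4 corners)
unit = 0.68² × 0.21 / (4×255) = 9.52e-05 mm³ per gray-sum
row 0: Σ corner-gray over 8 cells = 4243  → 0.4039
row 1: Σ corner-gray over 8 cells = 4472  → 0.4257
row 2: Σ corner-gray over 8 cells = 3824  → 0.3640
row 3: Σ corner-gray over 8 cells = 3650  → 0.3475
row 4: Σ corner-gray over 8 cells = 4126  → 0.3928
row 5: Σ corner-gray over 8 cells = 3958  → 0.3768
row 6: Σ corner-gray over 8 cells = 4231  → 0.4028
row 7: Σ corner-gray over 8 cells = 3712  → 0.3534
row 8: Σ corner-gray over 8 cells = 3428  → 0.3263
row 9: Σ corner-gray over 8 cells = 3957  → 0.3767
row 10: Σ corner-gray over 8 cells = 4070  → 0.3875
row 11: Σ corner-gray over 8 cells = 3760  → 0.3580
row 12: Σ corner-gray over 8 cells = 3249  → 0.3093
Σ rows: total corner-gray = 50680  → 4.8247 mm³

4.825


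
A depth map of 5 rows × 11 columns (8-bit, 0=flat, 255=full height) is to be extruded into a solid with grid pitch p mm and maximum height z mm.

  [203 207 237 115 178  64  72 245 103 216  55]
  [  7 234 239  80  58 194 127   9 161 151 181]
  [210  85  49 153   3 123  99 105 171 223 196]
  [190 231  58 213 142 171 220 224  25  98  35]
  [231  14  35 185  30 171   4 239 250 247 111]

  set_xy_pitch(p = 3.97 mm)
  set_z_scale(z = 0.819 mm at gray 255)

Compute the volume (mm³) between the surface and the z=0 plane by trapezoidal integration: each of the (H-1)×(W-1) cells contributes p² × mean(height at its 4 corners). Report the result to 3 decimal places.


height_mm = gray/255 × 0.819; cell vol = 3.97² × mean(4 corners)
unit = 3.97² × 0.819 / (4×255) = 0.0126551 mm³ per gray-sum
row 0: Σ corner-gray over 10 cells = 5826  → 73.7285
row 1: Σ corner-gray over 10 cells = 5122  → 64.8193
row 2: Σ corner-gray over 10 cells = 5417  → 68.5525
row 3: Σ corner-gray over 10 cells = 5681  → 71.8935
Σ rows: total corner-gray = 22046  → 278.9938 mm³

278.994


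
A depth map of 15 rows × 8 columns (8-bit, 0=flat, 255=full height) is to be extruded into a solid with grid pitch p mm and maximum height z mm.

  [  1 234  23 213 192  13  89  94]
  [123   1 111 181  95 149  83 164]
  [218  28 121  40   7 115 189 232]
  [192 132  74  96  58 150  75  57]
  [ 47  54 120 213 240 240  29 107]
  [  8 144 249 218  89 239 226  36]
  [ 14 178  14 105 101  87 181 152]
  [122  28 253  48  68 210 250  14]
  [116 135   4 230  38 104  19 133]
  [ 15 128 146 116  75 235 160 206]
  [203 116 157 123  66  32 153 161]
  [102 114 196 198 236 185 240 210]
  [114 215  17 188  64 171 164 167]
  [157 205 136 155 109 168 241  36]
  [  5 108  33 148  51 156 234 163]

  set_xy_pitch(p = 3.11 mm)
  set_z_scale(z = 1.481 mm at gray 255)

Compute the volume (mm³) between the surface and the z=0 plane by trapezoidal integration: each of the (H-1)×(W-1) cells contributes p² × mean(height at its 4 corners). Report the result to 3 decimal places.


713.059

height_mm = gray/255 × 1.481; cell vol = 3.11² × mean(4 corners)
unit = 3.11² × 1.481 / (4×255) = 0.0140435 mm³ per gray-sum
row 0: Σ corner-gray over 7 cells = 3150  → 44.2371
row 1: Σ corner-gray over 7 cells = 2977  → 41.8075
row 2: Σ corner-gray over 7 cells = 2869  → 40.2908
row 3: Σ corner-gray over 7 cells = 3365  → 47.2564
row 4: Σ corner-gray over 7 cells = 4320  → 60.6680
row 5: Σ corner-gray over 7 cells = 3872  → 54.3765
row 6: Σ corner-gray over 7 cells = 3348  → 47.0177
row 7: Σ corner-gray over 7 cells = 3159  → 44.3634
row 8: Σ corner-gray over 7 cells = 3250  → 45.6414
row 9: Σ corner-gray over 7 cells = 3599  → 50.5426
row 10: Σ corner-gray over 7 cells = 4308  → 60.4994
row 11: Σ corner-gray over 7 cells = 4569  → 64.1648
row 12: Σ corner-gray over 7 cells = 4140  → 58.1401
row 13: Σ corner-gray over 7 cells = 3849  → 54.0535
Σ rows: total corner-gray = 50775  → 713.0592 mm³


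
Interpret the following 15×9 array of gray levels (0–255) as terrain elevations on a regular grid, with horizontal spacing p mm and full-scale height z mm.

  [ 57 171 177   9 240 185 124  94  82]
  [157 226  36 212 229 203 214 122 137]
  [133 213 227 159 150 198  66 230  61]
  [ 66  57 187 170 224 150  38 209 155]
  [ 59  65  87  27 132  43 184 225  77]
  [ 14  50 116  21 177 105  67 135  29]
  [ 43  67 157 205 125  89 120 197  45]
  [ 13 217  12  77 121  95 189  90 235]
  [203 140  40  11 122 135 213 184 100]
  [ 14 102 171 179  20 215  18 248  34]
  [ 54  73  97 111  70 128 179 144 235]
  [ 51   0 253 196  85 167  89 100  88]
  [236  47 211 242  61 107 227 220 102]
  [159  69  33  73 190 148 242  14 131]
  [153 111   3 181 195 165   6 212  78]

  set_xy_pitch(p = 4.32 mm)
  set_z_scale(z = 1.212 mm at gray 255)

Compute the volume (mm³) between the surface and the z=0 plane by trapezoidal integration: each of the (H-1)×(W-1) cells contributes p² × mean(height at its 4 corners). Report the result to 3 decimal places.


1280.270

height_mm = gray/255 × 1.212; cell vol = 4.32² × mean(4 corners)
unit = 4.32² × 1.212 / (4×255) = 0.0221753 mm³ per gray-sum
row 0: Σ corner-gray over 8 cells = 4917  → 109.0361
row 1: Σ corner-gray over 8 cells = 5458  → 121.0329
row 2: Σ corner-gray over 8 cells = 4971  → 110.2335
row 3: Σ corner-gray over 8 cells = 3953  → 87.6590
row 4: Σ corner-gray over 8 cells = 3047  → 67.5682
row 5: Σ corner-gray over 8 cells = 3393  → 75.2409
row 6: Σ corner-gray over 8 cells = 3858  → 85.5524
row 7: Σ corner-gray over 8 cells = 3843  → 85.2198
row 8: Σ corner-gray over 8 cells = 3947  → 87.5260
row 9: Σ corner-gray over 8 cells = 3847  → 85.3085
row 10: Σ corner-gray over 8 cells = 3812  → 84.5323
row 11: Σ corner-gray over 8 cells = 4487  → 99.5007
row 12: Σ corner-gray over 8 cells = 4396  → 97.4827
row 13: Σ corner-gray over 8 cells = 3805  → 84.3771
Σ rows: total corner-gray = 57734  → 1280.2701 mm³


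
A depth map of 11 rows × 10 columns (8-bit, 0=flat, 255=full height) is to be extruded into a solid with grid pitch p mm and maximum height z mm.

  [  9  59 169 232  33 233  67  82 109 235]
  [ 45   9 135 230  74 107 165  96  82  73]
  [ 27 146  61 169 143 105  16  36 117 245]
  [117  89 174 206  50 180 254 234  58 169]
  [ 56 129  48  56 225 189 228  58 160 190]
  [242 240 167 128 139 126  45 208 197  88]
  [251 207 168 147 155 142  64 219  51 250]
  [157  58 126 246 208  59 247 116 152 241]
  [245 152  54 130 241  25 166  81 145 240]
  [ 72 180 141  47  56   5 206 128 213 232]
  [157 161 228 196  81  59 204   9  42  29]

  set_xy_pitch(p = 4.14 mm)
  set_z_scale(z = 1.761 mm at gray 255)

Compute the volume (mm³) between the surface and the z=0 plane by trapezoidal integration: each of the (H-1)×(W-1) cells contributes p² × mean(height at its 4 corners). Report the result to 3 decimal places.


height_mm = gray/255 × 1.761; cell vol = 4.14² × mean(4 corners)
unit = 4.14² × 1.761 / (4×255) = 0.029591 mm³ per gray-sum
row 0: Σ corner-gray over 9 cells = 4126  → 122.0925
row 1: Σ corner-gray over 9 cells = 3772  → 111.6173
row 2: Σ corner-gray over 9 cells = 4634  → 137.1248
row 3: Σ corner-gray over 9 cells = 5208  → 154.1100
row 4: Σ corner-gray over 9 cells = 5262  → 155.7079
row 5: Σ corner-gray over 9 cells = 5637  → 166.8046
row 6: Σ corner-gray over 9 cells = 5629  → 166.5678
row 7: Σ corner-gray over 9 cells = 5295  → 156.6844
row 8: Σ corner-gray over 9 cells = 4729  → 139.9359
row 9: Σ corner-gray over 9 cells = 4402  → 130.2596
Σ rows: total corner-gray = 48694  → 1440.9049 mm³

1440.905
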